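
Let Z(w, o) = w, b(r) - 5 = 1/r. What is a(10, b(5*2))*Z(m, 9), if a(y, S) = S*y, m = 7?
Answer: 357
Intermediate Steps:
b(r) = 5 + 1/r
a(10, b(5*2))*Z(m, 9) = ((5 + 1/(5*2))*10)*7 = ((5 + 1/10)*10)*7 = ((5 + ⅒)*10)*7 = ((51/10)*10)*7 = 51*7 = 357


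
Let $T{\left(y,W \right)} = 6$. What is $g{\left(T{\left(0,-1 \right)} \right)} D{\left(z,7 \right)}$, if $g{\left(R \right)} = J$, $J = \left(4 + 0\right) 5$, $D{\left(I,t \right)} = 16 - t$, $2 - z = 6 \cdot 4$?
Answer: $180$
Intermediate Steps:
$z = -22$ ($z = 2 - 6 \cdot 4 = 2 - 24 = -22$)
$J = 20$ ($J = 4 \cdot 5 = 20$)
$g{\left(R \right)} = 20$
$g{\left(T{\left(0,-1 \right)} \right)} D{\left(z,7 \right)} = 20 \left(16 - 7\right) = 20 \cdot 9 = 180$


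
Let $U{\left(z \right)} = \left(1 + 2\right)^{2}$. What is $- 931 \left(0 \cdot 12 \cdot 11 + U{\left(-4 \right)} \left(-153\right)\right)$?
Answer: $1281987$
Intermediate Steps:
$U{\left(z \right)} = 9$ ($U{\left(z \right)} = 3^{2} = 9$)
$- 931 \left(0 \cdot 12 \cdot 11 + U{\left(-4 \right)} \left(-153\right)\right) = - 931 \left(0 \cdot 12 \cdot 11 + 9 \left(-153\right)\right) = - 931 \left(0 \cdot 11 - 1377\right) = - 931 \left(0 - 1377\right) = \left(-931\right) \left(-1377\right) = 1281987$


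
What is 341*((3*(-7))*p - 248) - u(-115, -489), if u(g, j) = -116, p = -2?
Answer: -70130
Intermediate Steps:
341*((3*(-7))*p - 248) - u(-115, -489) = 341*((3*(-7))*(-2) - 248) - 1*(-116) = 341*(-21*(-2) - 248) + 116 = 341*(42 - 248) + 116 = 341*(-206) + 116 = -70246 + 116 = -70130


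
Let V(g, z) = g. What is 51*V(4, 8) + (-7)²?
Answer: 253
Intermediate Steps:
51*V(4, 8) + (-7)² = 51*4 + (-7)² = 204 + 49 = 253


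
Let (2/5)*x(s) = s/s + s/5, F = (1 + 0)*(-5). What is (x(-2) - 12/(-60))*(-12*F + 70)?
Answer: 221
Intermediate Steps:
F = -5 (F = 1*(-5) = -5)
x(s) = 5/2 + s/2 (x(s) = 5*(s/s + s/5)/2 = 5*(1 + s*(⅕))/2 = 5*(1 + s/5)/2 = 5/2 + s/2)
(x(-2) - 12/(-60))*(-12*F + 70) = ((5/2 + (½)*(-2)) - 12/(-60))*(-12*(-5) + 70) = ((5/2 - 1) - 12*(-1)/60)*(60 + 70) = (3/2 - 1*(-⅕))*130 = (3/2 + ⅕)*130 = (17/10)*130 = 221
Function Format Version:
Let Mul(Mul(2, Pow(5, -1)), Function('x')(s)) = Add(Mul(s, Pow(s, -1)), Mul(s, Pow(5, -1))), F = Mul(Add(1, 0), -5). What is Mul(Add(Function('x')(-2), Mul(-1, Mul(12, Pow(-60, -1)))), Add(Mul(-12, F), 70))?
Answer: 221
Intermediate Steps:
F = -5 (F = Mul(1, -5) = -5)
Function('x')(s) = Add(Rational(5, 2), Mul(Rational(1, 2), s)) (Function('x')(s) = Mul(Rational(5, 2), Add(Mul(s, Pow(s, -1)), Mul(s, Pow(5, -1)))) = Mul(Rational(5, 2), Add(1, Mul(s, Rational(1, 5)))) = Mul(Rational(5, 2), Add(1, Mul(Rational(1, 5), s))) = Add(Rational(5, 2), Mul(Rational(1, 2), s)))
Mul(Add(Function('x')(-2), Mul(-1, Mul(12, Pow(-60, -1)))), Add(Mul(-12, F), 70)) = Mul(Add(Add(Rational(5, 2), Mul(Rational(1, 2), -2)), Mul(-1, Mul(12, Pow(-60, -1)))), Add(Mul(-12, -5), 70)) = Mul(Add(Add(Rational(5, 2), -1), Mul(-1, Mul(12, Rational(-1, 60)))), Add(60, 70)) = Mul(Add(Rational(3, 2), Mul(-1, Rational(-1, 5))), 130) = Mul(Add(Rational(3, 2), Rational(1, 5)), 130) = Mul(Rational(17, 10), 130) = 221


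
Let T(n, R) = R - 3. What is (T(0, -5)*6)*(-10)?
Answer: 480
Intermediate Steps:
T(n, R) = -3 + R
(T(0, -5)*6)*(-10) = ((-3 - 5)*6)*(-10) = -8*6*(-10) = -48*(-10) = 480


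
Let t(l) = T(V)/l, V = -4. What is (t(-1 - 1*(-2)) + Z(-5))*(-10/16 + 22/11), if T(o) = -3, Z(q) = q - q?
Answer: -33/8 ≈ -4.1250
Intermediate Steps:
Z(q) = 0
t(l) = -3/l
(t(-1 - 1*(-2)) + Z(-5))*(-10/16 + 22/11) = (-3/(-1 - 1*(-2)) + 0)*(-10/16 + 22/11) = (-3/(-1 + 2) + 0)*(-10*1/16 + 22*(1/11)) = (-3/1 + 0)*(-5/8 + 2) = (-3*1 + 0)*(11/8) = (-3 + 0)*(11/8) = -3*11/8 = -33/8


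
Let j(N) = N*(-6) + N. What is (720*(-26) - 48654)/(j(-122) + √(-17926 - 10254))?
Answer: -2054907/20014 + 33687*I*√7045/100070 ≈ -102.67 + 28.255*I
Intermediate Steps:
j(N) = -5*N (j(N) = -6*N + N = -5*N)
(720*(-26) - 48654)/(j(-122) + √(-17926 - 10254)) = (720*(-26) - 48654)/(-5*(-122) + √(-17926 - 10254)) = (-18720 - 48654)/(610 + √(-28180)) = -67374/(610 + 2*I*√7045)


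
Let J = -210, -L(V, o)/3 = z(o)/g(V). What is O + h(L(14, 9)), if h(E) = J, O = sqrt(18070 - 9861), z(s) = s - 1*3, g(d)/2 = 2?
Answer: -210 + sqrt(8209) ≈ -119.40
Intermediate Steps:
g(d) = 4 (g(d) = 2*2 = 4)
z(s) = -3 + s (z(s) = s - 3 = -3 + s)
L(V, o) = 9/4 - 3*o/4 (L(V, o) = -3*(-3 + o)/4 = -3*(-3/4 + o/4) = 9/4 - 3*o/4)
O = sqrt(8209) ≈ 90.604
h(E) = -210
O + h(L(14, 9)) = sqrt(8209) - 210 = -210 + sqrt(8209)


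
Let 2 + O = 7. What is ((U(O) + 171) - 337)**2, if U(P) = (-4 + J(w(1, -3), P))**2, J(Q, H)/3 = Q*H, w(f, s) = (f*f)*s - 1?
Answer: 15444900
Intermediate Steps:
O = 5 (O = -2 + 7 = 5)
w(f, s) = -1 + s*f**2 (w(f, s) = f**2*s - 1 = s*f**2 - 1 = -1 + s*f**2)
J(Q, H) = 3*H*Q (J(Q, H) = 3*(Q*H) = 3*(H*Q) = 3*H*Q)
U(P) = (-4 - 12*P)**2 (U(P) = (-4 + 3*P*(-1 - 3*1**2))**2 = (-4 + 3*P*(-1 - 3*1))**2 = (-4 + 3*P*(-1 - 3))**2 = (-4 + 3*P*(-4))**2 = (-4 - 12*P)**2)
((U(O) + 171) - 337)**2 = ((16*(1 + 3*5)**2 + 171) - 337)**2 = ((16*(1 + 15)**2 + 171) - 337)**2 = ((16*16**2 + 171) - 337)**2 = ((16*256 + 171) - 337)**2 = ((4096 + 171) - 337)**2 = (4267 - 337)**2 = 3930**2 = 15444900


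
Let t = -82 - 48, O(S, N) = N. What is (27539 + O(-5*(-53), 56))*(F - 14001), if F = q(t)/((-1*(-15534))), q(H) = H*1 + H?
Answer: -3000843027715/7767 ≈ -3.8636e+8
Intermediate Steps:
t = -130
q(H) = 2*H (q(H) = H + H = 2*H)
F = -130/7767 (F = (2*(-130))/((-1*(-15534))) = -260/15534 = -260*1/15534 = -130/7767 ≈ -0.016737)
(27539 + O(-5*(-53), 56))*(F - 14001) = (27539 + 56)*(-130/7767 - 14001) = 27595*(-108745897/7767) = -3000843027715/7767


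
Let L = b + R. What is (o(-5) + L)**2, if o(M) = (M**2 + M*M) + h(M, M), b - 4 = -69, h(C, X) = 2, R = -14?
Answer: 729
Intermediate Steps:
b = -65 (b = 4 - 69 = -65)
o(M) = 2 + 2*M**2 (o(M) = (M**2 + M*M) + 2 = (M**2 + M**2) + 2 = 2*M**2 + 2 = 2 + 2*M**2)
L = -79 (L = -65 - 14 = -79)
(o(-5) + L)**2 = ((2 + 2*(-5)**2) - 79)**2 = ((2 + 2*25) - 79)**2 = ((2 + 50) - 79)**2 = (52 - 79)**2 = (-27)**2 = 729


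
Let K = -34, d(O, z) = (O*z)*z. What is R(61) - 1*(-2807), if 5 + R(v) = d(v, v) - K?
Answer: 229817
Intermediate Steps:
d(O, z) = O*z**2
R(v) = 29 + v**3 (R(v) = -5 + (v*v**2 - 1*(-34)) = -5 + (v**3 + 34) = -5 + (34 + v**3) = 29 + v**3)
R(61) - 1*(-2807) = (29 + 61**3) - 1*(-2807) = (29 + 226981) + 2807 = 227010 + 2807 = 229817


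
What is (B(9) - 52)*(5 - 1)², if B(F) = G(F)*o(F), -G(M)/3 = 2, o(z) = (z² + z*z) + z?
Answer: -17248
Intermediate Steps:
o(z) = z + 2*z² (o(z) = (z² + z²) + z = 2*z² + z = z + 2*z²)
G(M) = -6 (G(M) = -3*2 = -6)
B(F) = -6*F*(1 + 2*F)
(B(9) - 52)*(5 - 1)² = (-6*9*(1 + 2*9) - 52)*(5 - 1)² = (-6*9*(1 + 18) - 52)*4² = (-6*9*19 - 52)*16 = (-1026 - 52)*16 = -1078*16 = -17248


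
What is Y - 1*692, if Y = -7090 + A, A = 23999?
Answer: 16217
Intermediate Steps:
Y = 16909 (Y = -7090 + 23999 = 16909)
Y - 1*692 = 16909 - 1*692 = 16909 - 692 = 16217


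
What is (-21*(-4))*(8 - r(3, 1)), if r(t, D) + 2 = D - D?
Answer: 840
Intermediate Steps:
r(t, D) = -2 (r(t, D) = -2 + (D - D) = -2 + 0 = -2)
(-21*(-4))*(8 - r(3, 1)) = (-21*(-4))*(8 - 1*(-2)) = 84*(8 + 2) = 84*10 = 840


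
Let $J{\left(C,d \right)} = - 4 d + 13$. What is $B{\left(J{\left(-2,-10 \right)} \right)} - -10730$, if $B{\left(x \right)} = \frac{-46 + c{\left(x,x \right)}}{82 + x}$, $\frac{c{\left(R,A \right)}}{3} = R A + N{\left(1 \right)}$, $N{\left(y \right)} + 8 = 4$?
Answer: $\frac{1456919}{135} \approx 10792.0$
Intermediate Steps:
$N{\left(y \right)} = -4$ ($N{\left(y \right)} = -8 + 4 = -4$)
$c{\left(R,A \right)} = -12 + 3 A R$ ($c{\left(R,A \right)} = 3 \left(R A - 4\right) = 3 \left(A R - 4\right) = 3 \left(-4 + A R\right) = -12 + 3 A R$)
$J{\left(C,d \right)} = 13 - 4 d$
$B{\left(x \right)} = \frac{-58 + 3 x^{2}}{82 + x}$ ($B{\left(x \right)} = \frac{-46 + \left(-12 + 3 x x\right)}{82 + x} = \frac{-46 + \left(-12 + 3 x^{2}\right)}{82 + x} = \frac{-58 + 3 x^{2}}{82 + x}$)
$B{\left(J{\left(-2,-10 \right)} \right)} - -10730 = \frac{-58 + 3 \left(13 - -40\right)^{2}}{82 + \left(13 - -40\right)} - -10730 = \frac{-58 + 3 \left(13 + 40\right)^{2}}{82 + \left(13 + 40\right)} + 10730 = \frac{-58 + 3 \cdot 53^{2}}{82 + 53} + 10730 = \frac{-58 + 3 \cdot 2809}{135} + 10730 = \frac{-58 + 8427}{135} + 10730 = \frac{1}{135} \cdot 8369 + 10730 = \frac{8369}{135} + 10730 = \frac{1456919}{135}$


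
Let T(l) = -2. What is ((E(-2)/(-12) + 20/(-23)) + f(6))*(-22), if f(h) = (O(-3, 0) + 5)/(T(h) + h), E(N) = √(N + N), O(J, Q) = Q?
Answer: -385/46 + 11*I/3 ≈ -8.3696 + 3.6667*I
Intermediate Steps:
E(N) = √2*√N (E(N) = √(2*N) = √2*√N)
f(h) = 5/(-2 + h) (f(h) = (0 + 5)/(-2 + h) = 5/(-2 + h))
((E(-2)/(-12) + 20/(-23)) + f(6))*(-22) = (((√2*√(-2))/(-12) + 20/(-23)) + 5/(-2 + 6))*(-22) = (((√2*(I*√2))*(-1/12) + 20*(-1/23)) + 5/4)*(-22) = (((2*I)*(-1/12) - 20/23) + 5*(¼))*(-22) = ((-I/6 - 20/23) + 5/4)*(-22) = ((-20/23 - I/6) + 5/4)*(-22) = (35/92 - I/6)*(-22) = -385/46 + 11*I/3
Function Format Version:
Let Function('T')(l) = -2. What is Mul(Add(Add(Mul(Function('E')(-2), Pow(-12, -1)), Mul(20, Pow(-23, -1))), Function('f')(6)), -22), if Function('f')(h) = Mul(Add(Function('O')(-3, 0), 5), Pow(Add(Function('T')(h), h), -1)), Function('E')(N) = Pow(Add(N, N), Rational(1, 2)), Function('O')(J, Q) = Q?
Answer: Add(Rational(-385, 46), Mul(Rational(11, 3), I)) ≈ Add(-8.3696, Mul(3.6667, I))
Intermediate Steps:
Function('E')(N) = Mul(Pow(2, Rational(1, 2)), Pow(N, Rational(1, 2))) (Function('E')(N) = Pow(Mul(2, N), Rational(1, 2)) = Mul(Pow(2, Rational(1, 2)), Pow(N, Rational(1, 2))))
Function('f')(h) = Mul(5, Pow(Add(-2, h), -1)) (Function('f')(h) = Mul(Add(0, 5), Pow(Add(-2, h), -1)) = Mul(5, Pow(Add(-2, h), -1)))
Mul(Add(Add(Mul(Function('E')(-2), Pow(-12, -1)), Mul(20, Pow(-23, -1))), Function('f')(6)), -22) = Mul(Add(Add(Mul(Mul(Pow(2, Rational(1, 2)), Pow(-2, Rational(1, 2))), Pow(-12, -1)), Mul(20, Pow(-23, -1))), Mul(5, Pow(Add(-2, 6), -1))), -22) = Mul(Add(Add(Mul(Mul(Pow(2, Rational(1, 2)), Mul(I, Pow(2, Rational(1, 2)))), Rational(-1, 12)), Mul(20, Rational(-1, 23))), Mul(5, Pow(4, -1))), -22) = Mul(Add(Add(Mul(Mul(2, I), Rational(-1, 12)), Rational(-20, 23)), Mul(5, Rational(1, 4))), -22) = Mul(Add(Add(Mul(Rational(-1, 6), I), Rational(-20, 23)), Rational(5, 4)), -22) = Mul(Add(Add(Rational(-20, 23), Mul(Rational(-1, 6), I)), Rational(5, 4)), -22) = Mul(Add(Rational(35, 92), Mul(Rational(-1, 6), I)), -22) = Add(Rational(-385, 46), Mul(Rational(11, 3), I))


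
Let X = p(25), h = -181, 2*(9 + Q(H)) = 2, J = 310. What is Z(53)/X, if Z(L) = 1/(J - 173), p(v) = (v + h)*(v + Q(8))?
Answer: -1/363324 ≈ -2.7524e-6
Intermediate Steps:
Q(H) = -8 (Q(H) = -9 + (1/2)*2 = -9 + 1 = -8)
p(v) = (-181 + v)*(-8 + v) (p(v) = (v - 181)*(v - 8) = (-181 + v)*(-8 + v))
X = -2652 (X = 1448 + 25**2 - 189*25 = 1448 + 625 - 4725 = -2652)
Z(L) = 1/137 (Z(L) = 1/(310 - 173) = 1/137)
Z(53)/X = (1/137)/(-2652) = (1/137)*(-1/2652) = -1/363324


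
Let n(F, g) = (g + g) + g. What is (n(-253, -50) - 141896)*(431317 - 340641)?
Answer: -12880163096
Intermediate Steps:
n(F, g) = 3*g (n(F, g) = 2*g + g = 3*g)
(n(-253, -50) - 141896)*(431317 - 340641) = (3*(-50) - 141896)*(431317 - 340641) = (-150 - 141896)*90676 = -142046*90676 = -12880163096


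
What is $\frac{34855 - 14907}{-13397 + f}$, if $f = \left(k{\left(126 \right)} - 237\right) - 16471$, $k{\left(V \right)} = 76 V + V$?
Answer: $- \frac{19948}{20403} \approx -0.9777$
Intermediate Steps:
$k{\left(V \right)} = 77 V$
$f = -7006$ ($f = \left(77 \cdot 126 - 237\right) - 16471 = \left(9702 - 237\right) - 16471 = 9465 - 16471 = -7006$)
$\frac{34855 - 14907}{-13397 + f} = \frac{34855 - 14907}{-13397 - 7006} = \frac{19948}{-20403} = 19948 \left(- \frac{1}{20403}\right) = - \frac{19948}{20403}$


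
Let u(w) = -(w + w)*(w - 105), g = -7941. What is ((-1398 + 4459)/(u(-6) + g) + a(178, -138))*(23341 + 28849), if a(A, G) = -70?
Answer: -34036804490/9273 ≈ -3.6705e+6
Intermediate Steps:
u(w) = -2*w*(-105 + w)
((-1398 + 4459)/(u(-6) + g) + a(178, -138))*(23341 + 28849) = ((-1398 + 4459)/(2*(-6)*(105 - 1*(-6)) - 7941) - 70)*(23341 + 28849) = (3061/(2*(-6)*(105 + 6) - 7941) - 70)*52190 = (3061/(2*(-6)*111 - 7941) - 70)*52190 = (3061/(-1332 - 7941) - 70)*52190 = (3061/(-9273) - 70)*52190 = (3061*(-1/9273) - 70)*52190 = (-3061/9273 - 70)*52190 = -652171/9273*52190 = -34036804490/9273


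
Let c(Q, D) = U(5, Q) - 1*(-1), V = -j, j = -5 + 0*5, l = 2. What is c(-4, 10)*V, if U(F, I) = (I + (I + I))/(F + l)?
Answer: -25/7 ≈ -3.5714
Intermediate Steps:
U(F, I) = 3*I/(2 + F) (U(F, I) = (I + (I + I))/(F + 2) = (I + 2*I)/(2 + F) = (3*I)/(2 + F) = 3*I/(2 + F))
j = -5 (j = -5 + 0 = -5)
V = 5 (V = -1*(-5) = 5)
c(Q, D) = 1 + 3*Q/7 (c(Q, D) = 3*Q/(2 + 5) - 1*(-1) = 3*Q/7 + 1 = 1 + 3*Q/7)
c(-4, 10)*V = (1 + (3/7)*(-4))*5 = (1 - 12/7)*5 = -5/7*5 = -25/7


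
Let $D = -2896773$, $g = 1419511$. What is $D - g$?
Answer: $-4316284$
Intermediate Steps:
$D - g = -2896773 - 1419511 = -4316284$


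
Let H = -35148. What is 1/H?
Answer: -1/35148 ≈ -2.8451e-5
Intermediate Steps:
1/H = 1/(-35148) = -1/35148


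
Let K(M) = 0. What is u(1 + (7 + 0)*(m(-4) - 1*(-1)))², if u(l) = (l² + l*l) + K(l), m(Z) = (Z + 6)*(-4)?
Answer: 21233664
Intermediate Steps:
m(Z) = -24 - 4*Z (m(Z) = (6 + Z)*(-4) = -24 - 4*Z)
u(l) = 2*l² (u(l) = (l² + l*l) + 0 = (l² + l²) + 0 = 2*l² + 0 = 2*l²)
u(1 + (7 + 0)*(m(-4) - 1*(-1)))² = (2*(1 + (7 + 0)*((-24 - 4*(-4)) - 1*(-1)))²)² = (2*(1 + 7*((-24 + 16) + 1))²)² = (2*(1 + 7*(-8 + 1))²)² = (2*(1 + 7*(-7))²)² = (2*(1 - 49)²)² = (2*(-48)²)² = (2*2304)² = 4608² = 21233664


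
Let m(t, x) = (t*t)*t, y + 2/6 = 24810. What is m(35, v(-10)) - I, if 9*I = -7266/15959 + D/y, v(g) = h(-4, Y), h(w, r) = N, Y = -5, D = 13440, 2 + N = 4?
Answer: 152782337142953/3563437233 ≈ 42875.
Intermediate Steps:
y = 74429/3 (y = -⅓ + 24810 = 74429/3 ≈ 24810.)
N = 2 (N = -2 + 4 = 2)
h(w, r) = 2
v(g) = 2
m(t, x) = t³ (m(t, x) = t²*t = t³)
I = 34221922/3563437233 (I = (-7266/15959 + 13440/(74429/3))/9 = (-7266*1/15959 + 13440*(3/74429))/9 = (-7266/15959 + 40320/74429)/9 = (⅑)*(102665766/1187812411) = 34221922/3563437233 ≈ 0.0096036)
m(35, v(-10)) - I = 35³ - 1*34221922/3563437233 = 42875 - 34221922/3563437233 = 152782337142953/3563437233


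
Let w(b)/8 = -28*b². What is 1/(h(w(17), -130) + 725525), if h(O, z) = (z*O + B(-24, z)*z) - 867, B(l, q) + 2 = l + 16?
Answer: 1/9141638 ≈ 1.0939e-7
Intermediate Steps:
B(l, q) = 14 + l (B(l, q) = -2 + (l + 16) = -2 + (16 + l) = 14 + l)
w(b) = -224*b² (w(b) = 8*(-28*b²) = -224*b²)
h(O, z) = -867 - 10*z + O*z (h(O, z) = (z*O + (14 - 24)*z) - 867 = (O*z - 10*z) - 867 = (-10*z + O*z) - 867 = -867 - 10*z + O*z)
1/(h(w(17), -130) + 725525) = 1/((-867 - 10*(-130) - 224*17²*(-130)) + 725525) = 1/((-867 + 1300 - 224*289*(-130)) + 725525) = 1/((-867 + 1300 - 64736*(-130)) + 725525) = 1/((-867 + 1300 + 8415680) + 725525) = 1/(8416113 + 725525) = 1/9141638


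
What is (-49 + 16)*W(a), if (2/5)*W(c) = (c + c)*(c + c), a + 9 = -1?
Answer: -33000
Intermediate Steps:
a = -10 (a = -9 - 1 = -10)
W(c) = 10*c² (W(c) = 5*((c + c)*(c + c))/2 = 5*((2*c)*(2*c))/2 = 5*(4*c²)/2 = 10*c²)
(-49 + 16)*W(a) = (-49 + 16)*(10*(-10)²) = -330*100 = -33*1000 = -33000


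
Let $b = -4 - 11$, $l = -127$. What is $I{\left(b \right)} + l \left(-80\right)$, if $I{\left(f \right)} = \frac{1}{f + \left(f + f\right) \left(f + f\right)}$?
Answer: $\frac{8991601}{885} \approx 10160.0$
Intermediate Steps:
$b = -15$ ($b = -4 - 11 = -15$)
$I{\left(f \right)} = \frac{1}{f + 4 f^{2}}$ ($I{\left(f \right)} = \frac{1}{f + 2 f 2 f} = \frac{1}{f + 4 f^{2}}$)
$I{\left(b \right)} + l \left(-80\right) = \frac{1}{\left(-15\right) \left(1 + 4 \left(-15\right)\right)} - -10160 = - \frac{1}{15 \left(1 - 60\right)} + 10160 = - \frac{1}{15 \left(-59\right)} + 10160 = \left(- \frac{1}{15}\right) \left(- \frac{1}{59}\right) + 10160 = \frac{1}{885} + 10160 = \frac{8991601}{885}$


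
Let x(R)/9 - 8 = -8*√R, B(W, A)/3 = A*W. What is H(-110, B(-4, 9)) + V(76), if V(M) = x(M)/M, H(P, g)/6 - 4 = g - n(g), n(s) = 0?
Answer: -11838/19 - 36*√19/19 ≈ -631.31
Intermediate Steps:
B(W, A) = 3*A*W (B(W, A) = 3*(A*W) = 3*A*W)
H(P, g) = 24 + 6*g (H(P, g) = 24 + 6*(g - 1*0) = 24 + 6*(g + 0) = 24 + 6*g)
x(R) = 72 - 72*√R (x(R) = 72 + 9*(-8*√R) = 72 - 72*√R)
V(M) = (72 - 72*√M)/M
H(-110, B(-4, 9)) + V(76) = (24 + 6*(3*9*(-4))) + 72*(1 - √76)/76 = (24 + 6*(-108)) + 72*(1/76)*(1 - 2*√19) = (24 - 648) + 72*(1/76)*(1 - 2*√19) = -624 + (18/19 - 36*√19/19) = -11838/19 - 36*√19/19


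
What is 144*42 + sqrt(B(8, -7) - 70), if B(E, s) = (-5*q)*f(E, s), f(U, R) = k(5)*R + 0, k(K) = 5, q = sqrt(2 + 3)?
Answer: 6048 + sqrt(-70 + 175*sqrt(5)) ≈ 6065.9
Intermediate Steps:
q = sqrt(5) ≈ 2.2361
f(U, R) = 5*R (f(U, R) = 5*R + 0 = 5*R)
B(E, s) = -25*s*sqrt(5) (B(E, s) = (-5*sqrt(5))*(5*s) = -25*s*sqrt(5))
144*42 + sqrt(B(8, -7) - 70) = 144*42 + sqrt(-25*(-7)*sqrt(5) - 70) = 6048 + sqrt(175*sqrt(5) - 70) = 6048 + sqrt(-70 + 175*sqrt(5))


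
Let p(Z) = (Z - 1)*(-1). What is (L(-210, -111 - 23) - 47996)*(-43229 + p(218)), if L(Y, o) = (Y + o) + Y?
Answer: 2109303300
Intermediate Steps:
L(Y, o) = o + 2*Y
p(Z) = 1 - Z (p(Z) = (-1 + Z)*(-1) = 1 - Z)
(L(-210, -111 - 23) - 47996)*(-43229 + p(218)) = (((-111 - 23) + 2*(-210)) - 47996)*(-43229 + (1 - 1*218)) = ((-134 - 420) - 47996)*(-43229 + (1 - 218)) = (-554 - 47996)*(-43229 - 217) = -48550*(-43446) = 2109303300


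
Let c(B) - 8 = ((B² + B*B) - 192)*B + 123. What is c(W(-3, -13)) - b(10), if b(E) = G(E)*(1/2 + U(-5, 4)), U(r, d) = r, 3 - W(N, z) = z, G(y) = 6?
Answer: 5278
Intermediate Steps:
W(N, z) = 3 - z
c(B) = 131 + B*(-192 + 2*B²) (c(B) = 8 + (((B² + B*B) - 192)*B + 123) = 8 + (((B² + B²) - 192)*B + 123) = 8 + ((2*B² - 192)*B + 123) = 8 + ((-192 + 2*B²)*B + 123) = 8 + (B*(-192 + 2*B²) + 123) = 8 + (123 + B*(-192 + 2*B²)) = 131 + B*(-192 + 2*B²))
b(E) = -27 (b(E) = 6*(1/2 - 5) = 6*(½ - 5) = 6*(-9/2) = -27)
c(W(-3, -13)) - b(10) = (131 - 192*(3 - 1*(-13)) + 2*(3 - 1*(-13))³) - 1*(-27) = (131 - 192*(3 + 13) + 2*(3 + 13)³) + 27 = (131 - 192*16 + 2*16³) + 27 = (131 - 3072 + 2*4096) + 27 = (131 - 3072 + 8192) + 27 = 5251 + 27 = 5278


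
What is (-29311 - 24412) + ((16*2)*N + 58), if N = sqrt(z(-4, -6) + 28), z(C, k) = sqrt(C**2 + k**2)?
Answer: -53665 + 32*sqrt(28 + 2*sqrt(13)) ≈ -53475.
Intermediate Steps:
N = sqrt(28 + 2*sqrt(13)) (N = sqrt(sqrt((-4)**2 + (-6)**2) + 28) = sqrt(sqrt(16 + 36) + 28) = sqrt(sqrt(52) + 28) = sqrt(2*sqrt(13) + 28) = sqrt(28 + 2*sqrt(13)) ≈ 5.9339)
(-29311 - 24412) + ((16*2)*N + 58) = (-29311 - 24412) + ((16*2)*sqrt(28 + 2*sqrt(13)) + 58) = -53723 + (32*sqrt(28 + 2*sqrt(13)) + 58) = -53723 + (58 + 32*sqrt(28 + 2*sqrt(13))) = -53665 + 32*sqrt(28 + 2*sqrt(13))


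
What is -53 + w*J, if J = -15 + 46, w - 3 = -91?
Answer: -2781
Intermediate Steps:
w = -88 (w = 3 - 91 = -88)
J = 31
-53 + w*J = -53 - 88*31 = -53 - 2728 = -2781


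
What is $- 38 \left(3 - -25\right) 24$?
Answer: $-25536$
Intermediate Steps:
$- 38 \left(3 - -25\right) 24 = - 38 \left(3 + 25\right) 24 = \left(-38\right) 28 \cdot 24 = \left(-1064\right) 24 = -25536$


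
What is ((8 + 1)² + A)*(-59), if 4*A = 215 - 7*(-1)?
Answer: -16107/2 ≈ -8053.5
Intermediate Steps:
A = 111/2 (A = (215 - 7*(-1))/4 = (215 + 7)/4 = (¼)*222 = 111/2 ≈ 55.500)
((8 + 1)² + A)*(-59) = ((8 + 1)² + 111/2)*(-59) = (9² + 111/2)*(-59) = (81 + 111/2)*(-59) = (273/2)*(-59) = -16107/2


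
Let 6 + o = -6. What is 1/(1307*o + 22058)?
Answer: 1/6374 ≈ 0.00015689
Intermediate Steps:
o = -12 (o = -6 - 6 = -12)
1/(1307*o + 22058) = 1/(1307*(-12) + 22058) = 1/(-15684 + 22058) = 1/6374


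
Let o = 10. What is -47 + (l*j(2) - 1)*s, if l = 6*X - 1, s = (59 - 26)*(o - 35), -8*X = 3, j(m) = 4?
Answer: 11503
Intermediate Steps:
X = -3/8 (X = -1/8*3 = -3/8 ≈ -0.37500)
s = -825 (s = (59 - 26)*(10 - 35) = 33*(-25) = -825)
l = -13/4 (l = 6*(-3/8) - 1 = -9/4 - 1 = -13/4 ≈ -3.2500)
-47 + (l*j(2) - 1)*s = -47 + (-13/4*4 - 1)*(-825) = -47 + (-13 - 1)*(-825) = -47 - 14*(-825) = -47 + 11550 = 11503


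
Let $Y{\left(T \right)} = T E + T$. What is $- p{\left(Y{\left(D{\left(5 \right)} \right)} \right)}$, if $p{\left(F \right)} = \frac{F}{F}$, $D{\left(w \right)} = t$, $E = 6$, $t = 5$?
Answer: $-1$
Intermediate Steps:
$D{\left(w \right)} = 5$
$Y{\left(T \right)} = 7 T$ ($Y{\left(T \right)} = T 6 + T = 6 T + T = 7 T$)
$p{\left(F \right)} = 1$
$- p{\left(Y{\left(D{\left(5 \right)} \right)} \right)} = \left(-1\right) 1 = -1$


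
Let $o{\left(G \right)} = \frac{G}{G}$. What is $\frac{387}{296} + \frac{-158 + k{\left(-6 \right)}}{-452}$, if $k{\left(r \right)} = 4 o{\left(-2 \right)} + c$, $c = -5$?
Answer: $\frac{55497}{33448} \approx 1.6592$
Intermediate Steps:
$o{\left(G \right)} = 1$
$k{\left(r \right)} = -1$ ($k{\left(r \right)} = 4 \cdot 1 - 5 = 4 - 5 = -1$)
$\frac{387}{296} + \frac{-158 + k{\left(-6 \right)}}{-452} = \frac{387}{296} + \frac{-158 - 1}{-452} = 387 \cdot \frac{1}{296} - - \frac{159}{452} = \frac{387}{296} + \frac{159}{452} = \frac{55497}{33448}$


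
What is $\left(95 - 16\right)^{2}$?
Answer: $6241$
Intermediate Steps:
$\left(95 - 16\right)^{2} = 79^{2} = 6241$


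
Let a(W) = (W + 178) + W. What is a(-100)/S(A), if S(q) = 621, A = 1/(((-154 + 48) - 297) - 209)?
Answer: -22/621 ≈ -0.035427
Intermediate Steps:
a(W) = 178 + 2*W (a(W) = (178 + W) + W = 178 + 2*W)
A = -1/612 (A = 1/((-106 - 297) - 209) = 1/(-403 - 209) = 1/(-612) = -1/612 ≈ -0.0016340)
a(-100)/S(A) = (178 + 2*(-100))/621 = (178 - 200)*(1/621) = -22*1/621 = -22/621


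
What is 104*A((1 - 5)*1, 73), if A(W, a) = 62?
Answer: 6448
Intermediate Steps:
104*A((1 - 5)*1, 73) = 104*62 = 6448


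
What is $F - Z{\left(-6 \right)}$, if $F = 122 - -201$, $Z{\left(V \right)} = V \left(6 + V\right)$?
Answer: $323$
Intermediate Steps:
$F = 323$ ($F = 122 + 201 = 323$)
$F - Z{\left(-6 \right)} = 323 - - 6 \left(6 - 6\right) = 323 - \left(-6\right) 0 = 323 - 0 = 323 + 0 = 323$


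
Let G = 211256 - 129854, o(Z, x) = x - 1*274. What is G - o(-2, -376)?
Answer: 82052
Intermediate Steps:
o(Z, x) = -274 + x (o(Z, x) = x - 274 = -274 + x)
G = 81402
G - o(-2, -376) = 81402 - (-274 - 376) = 81402 - 1*(-650) = 81402 + 650 = 82052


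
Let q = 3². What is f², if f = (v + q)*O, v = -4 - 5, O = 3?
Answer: 0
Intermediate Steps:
q = 9
v = -9
f = 0 (f = (-9 + 9)*3 = 0*3 = 0)
f² = 0² = 0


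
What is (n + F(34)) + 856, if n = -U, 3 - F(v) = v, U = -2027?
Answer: 2852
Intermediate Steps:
F(v) = 3 - v
n = 2027 (n = -1*(-2027) = 2027)
(n + F(34)) + 856 = (2027 + (3 - 1*34)) + 856 = (2027 + (3 - 34)) + 856 = (2027 - 31) + 856 = 1996 + 856 = 2852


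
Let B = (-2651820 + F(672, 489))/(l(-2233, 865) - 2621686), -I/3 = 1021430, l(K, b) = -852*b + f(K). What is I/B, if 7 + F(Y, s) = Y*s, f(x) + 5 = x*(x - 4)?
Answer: 5014863799500/2323219 ≈ 2.1586e+6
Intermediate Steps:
f(x) = -5 + x*(-4 + x) (f(x) = -5 + x*(x - 4) = -5 + x*(-4 + x))
l(K, b) = -5 + K² - 852*b - 4*K (l(K, b) = -852*b + (-5 + K² - 4*K) = -5 + K² - 852*b - 4*K)
F(Y, s) = -7 + Y*s
I = -3064290 (I = -3*1021430 = -3064290)
B = -2323219/1636550 (B = (-2651820 + (-7 + 672*489))/((-5 + (-2233)² - 852*865 - 4*(-2233)) - 2621686) = (-2651820 + (-7 + 328608))/((-5 + 4986289 - 736980 + 8932) - 2621686) = (-2651820 + 328601)/(4258236 - 2621686) = -2323219/1636550 ≈ -1.4196)
I/B = -3064290/(-2323219/1636550) = -3064290*(-1636550/2323219) = 5014863799500/2323219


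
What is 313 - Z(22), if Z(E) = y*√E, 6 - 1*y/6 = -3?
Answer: 313 - 54*√22 ≈ 59.718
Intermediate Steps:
y = 54 (y = 36 - 6*(-3) = 36 + 18 = 54)
Z(E) = 54*√E
313 - Z(22) = 313 - 54*√22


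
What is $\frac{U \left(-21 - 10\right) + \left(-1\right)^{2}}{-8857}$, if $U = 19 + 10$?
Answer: $\frac{898}{8857} \approx 0.10139$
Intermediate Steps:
$U = 29$
$\frac{U \left(-21 - 10\right) + \left(-1\right)^{2}}{-8857} = \frac{29 \left(-21 - 10\right) + \left(-1\right)^{2}}{-8857} = \left(29 \left(-31\right) + 1\right) \left(- \frac{1}{8857}\right) = \left(-899 + 1\right) \left(- \frac{1}{8857}\right) = \left(-898\right) \left(- \frac{1}{8857}\right) = \frac{898}{8857}$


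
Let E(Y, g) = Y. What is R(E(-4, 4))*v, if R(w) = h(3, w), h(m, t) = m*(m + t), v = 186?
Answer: -558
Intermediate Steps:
R(w) = 9 + 3*w (R(w) = 3*(3 + w) = 9 + 3*w)
R(E(-4, 4))*v = (9 + 3*(-4))*186 = (9 - 12)*186 = -3*186 = -558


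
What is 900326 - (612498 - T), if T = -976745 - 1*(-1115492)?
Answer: 426575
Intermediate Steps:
T = 138747 (T = -976745 + 1115492 = 138747)
900326 - (612498 - T) = 900326 - (612498 - 1*138747) = 900326 - (612498 - 138747) = 900326 - 1*473751 = 900326 - 473751 = 426575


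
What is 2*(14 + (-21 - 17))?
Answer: -48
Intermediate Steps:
2*(14 + (-21 - 17)) = 2*(14 - 38) = 2*(-24) = -48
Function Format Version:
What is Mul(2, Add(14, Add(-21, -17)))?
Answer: -48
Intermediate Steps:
Mul(2, Add(14, Add(-21, -17))) = Mul(2, Add(14, -38)) = Mul(2, -24) = -48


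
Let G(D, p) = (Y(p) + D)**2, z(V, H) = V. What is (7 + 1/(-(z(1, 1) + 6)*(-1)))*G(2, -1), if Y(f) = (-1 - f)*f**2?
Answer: 200/7 ≈ 28.571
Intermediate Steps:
Y(f) = f**2*(-1 - f)
G(D, p) = (D + p**2*(-1 - p))**2 (G(D, p) = (p**2*(-1 - p) + D)**2 = (D + p**2*(-1 - p))**2)
(7 + 1/(-(z(1, 1) + 6)*(-1)))*G(2, -1) = (7 + 1/(-(1 + 6)*(-1)))*(2 - 1*(-1)**2*(1 - 1))**2 = (7 + 1/(-1*7*(-1)))*(2 - 1*1*0)**2 = (7 + 1/(-7*(-1)))*(2 + 0)**2 = (7 + 1/7)*2**2 = (7 + 1/7)*4 = (50/7)*4 = 200/7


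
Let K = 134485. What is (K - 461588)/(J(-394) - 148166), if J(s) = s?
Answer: 327103/148560 ≈ 2.2018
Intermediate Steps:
(K - 461588)/(J(-394) - 148166) = (134485 - 461588)/(-394 - 148166) = -327103/(-148560) = -327103*(-1/148560) = 327103/148560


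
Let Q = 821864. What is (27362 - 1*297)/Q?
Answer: 27065/821864 ≈ 0.032931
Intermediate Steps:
(27362 - 1*297)/Q = (27362 - 1*297)/821864 = (27362 - 297)*(1/821864) = 27065*(1/821864) = 27065/821864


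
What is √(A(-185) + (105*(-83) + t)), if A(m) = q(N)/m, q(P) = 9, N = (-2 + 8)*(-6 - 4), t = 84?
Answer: 6*I*√8205490/185 ≈ 92.903*I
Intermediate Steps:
N = -60 (N = 6*(-10) = -60)
A(m) = 9/m
√(A(-185) + (105*(-83) + t)) = √(9/(-185) + (105*(-83) + 84)) = √(9*(-1/185) + (-8715 + 84)) = √(-9/185 - 8631) = √(-1596744/185) = 6*I*√8205490/185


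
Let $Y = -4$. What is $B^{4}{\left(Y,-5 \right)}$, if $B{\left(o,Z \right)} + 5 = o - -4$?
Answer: $625$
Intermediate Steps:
$B{\left(o,Z \right)} = -1 + o$ ($B{\left(o,Z \right)} = -5 + \left(o - -4\right) = -5 + \left(o + 4\right) = -5 + \left(4 + o\right) = -1 + o$)
$B^{4}{\left(Y,-5 \right)} = \left(-1 - 4\right)^{4} = \left(-5\right)^{4} = 625$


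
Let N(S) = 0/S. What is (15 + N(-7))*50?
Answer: 750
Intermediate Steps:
N(S) = 0
(15 + N(-7))*50 = (15 + 0)*50 = 15*50 = 750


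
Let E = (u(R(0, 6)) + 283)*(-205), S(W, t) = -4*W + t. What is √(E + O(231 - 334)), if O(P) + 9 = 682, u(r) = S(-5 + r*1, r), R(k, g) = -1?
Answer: I*√62057 ≈ 249.11*I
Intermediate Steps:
S(W, t) = t - 4*W
u(r) = 20 - 3*r (u(r) = r - 4*(-5 + r*1) = r - 4*(-5 + r) = r + (20 - 4*r) = 20 - 3*r)
O(P) = 673 (O(P) = -9 + 682 = 673)
E = -62730 (E = ((20 - 3*(-1)) + 283)*(-205) = ((20 + 3) + 283)*(-205) = (23 + 283)*(-205) = 306*(-205) = -62730)
√(E + O(231 - 334)) = √(-62730 + 673) = √(-62057) = I*√62057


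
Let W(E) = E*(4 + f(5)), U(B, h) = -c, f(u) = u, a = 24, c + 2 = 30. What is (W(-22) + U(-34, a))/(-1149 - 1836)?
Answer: 226/2985 ≈ 0.075712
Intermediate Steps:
c = 28 (c = -2 + 30 = 28)
U(B, h) = -28 (U(B, h) = -1*28 = -28)
W(E) = 9*E (W(E) = E*(4 + 5) = E*9 = 9*E)
(W(-22) + U(-34, a))/(-1149 - 1836) = (9*(-22) - 28)/(-1149 - 1836) = (-198 - 28)/(-2985) = -226*(-1/2985) = 226/2985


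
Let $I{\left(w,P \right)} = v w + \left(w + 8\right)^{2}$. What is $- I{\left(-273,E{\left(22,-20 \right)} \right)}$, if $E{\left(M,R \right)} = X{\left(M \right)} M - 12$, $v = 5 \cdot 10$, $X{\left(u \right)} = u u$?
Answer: $-56575$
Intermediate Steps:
$X{\left(u \right)} = u^{2}$
$v = 50$
$E{\left(M,R \right)} = -12 + M^{3}$ ($E{\left(M,R \right)} = M^{2} M - 12 = M^{3} - 12 = -12 + M^{3}$)
$I{\left(w,P \right)} = \left(8 + w\right)^{2} + 50 w$ ($I{\left(w,P \right)} = 50 w + \left(w + 8\right)^{2} = 50 w + \left(8 + w\right)^{2} = \left(8 + w\right)^{2} + 50 w$)
$- I{\left(-273,E{\left(22,-20 \right)} \right)} = - (\left(8 - 273\right)^{2} + 50 \left(-273\right)) = - (\left(-265\right)^{2} - 13650) = - (70225 - 13650) = \left(-1\right) 56575 = -56575$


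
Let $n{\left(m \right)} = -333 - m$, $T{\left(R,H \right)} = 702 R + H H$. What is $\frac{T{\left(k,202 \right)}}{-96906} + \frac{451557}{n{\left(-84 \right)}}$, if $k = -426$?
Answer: $- \frac{7282379815}{4021599} \approx -1810.8$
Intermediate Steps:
$T{\left(R,H \right)} = H^{2} + 702 R$ ($T{\left(R,H \right)} = 702 R + H^{2} = H^{2} + 702 R$)
$\frac{T{\left(k,202 \right)}}{-96906} + \frac{451557}{n{\left(-84 \right)}} = \frac{202^{2} + 702 \left(-426\right)}{-96906} + \frac{451557}{-333 - -84} = \left(40804 - 299052\right) \left(- \frac{1}{96906}\right) + \frac{451557}{-333 + 84} = \left(-258248\right) \left(- \frac{1}{96906}\right) + \frac{451557}{-249} = \frac{129124}{48453} + 451557 \left(- \frac{1}{249}\right) = \frac{129124}{48453} - \frac{150519}{83} = - \frac{7282379815}{4021599}$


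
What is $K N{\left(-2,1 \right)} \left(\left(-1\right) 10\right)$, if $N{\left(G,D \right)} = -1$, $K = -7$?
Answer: $-70$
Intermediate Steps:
$K N{\left(-2,1 \right)} \left(\left(-1\right) 10\right) = \left(-7\right) \left(-1\right) \left(\left(-1\right) 10\right) = 7 \left(-10\right) = -70$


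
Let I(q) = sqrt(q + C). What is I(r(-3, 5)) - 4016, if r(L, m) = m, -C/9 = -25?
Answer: -4016 + sqrt(230) ≈ -4000.8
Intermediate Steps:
C = 225 (C = -9*(-25) = 225)
I(q) = sqrt(225 + q) (I(q) = sqrt(q + 225) = sqrt(225 + q))
I(r(-3, 5)) - 4016 = sqrt(225 + 5) - 4016 = sqrt(230) - 4016 = -4016 + sqrt(230)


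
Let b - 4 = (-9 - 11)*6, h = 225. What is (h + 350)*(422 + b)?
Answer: 175950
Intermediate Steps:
b = -116 (b = 4 + (-9 - 11)*6 = 4 - 20*6 = 4 - 120 = -116)
(h + 350)*(422 + b) = (225 + 350)*(422 - 116) = 575*306 = 175950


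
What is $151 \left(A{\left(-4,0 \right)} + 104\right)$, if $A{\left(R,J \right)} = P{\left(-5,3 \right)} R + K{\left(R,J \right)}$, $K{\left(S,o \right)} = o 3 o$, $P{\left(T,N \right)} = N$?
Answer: $13892$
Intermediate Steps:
$K{\left(S,o \right)} = 3 o^{2}$ ($K{\left(S,o \right)} = 3 o o = 3 o^{2}$)
$A{\left(R,J \right)} = 3 R + 3 J^{2}$
$151 \left(A{\left(-4,0 \right)} + 104\right) = 151 \left(\left(3 \left(-4\right) + 3 \cdot 0^{2}\right) + 104\right) = 151 \left(\left(-12 + 3 \cdot 0\right) + 104\right) = 151 \left(\left(-12 + 0\right) + 104\right) = 151 \left(-12 + 104\right) = 151 \cdot 92 = 13892$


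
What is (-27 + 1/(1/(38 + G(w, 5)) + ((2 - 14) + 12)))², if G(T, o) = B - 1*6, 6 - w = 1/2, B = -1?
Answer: 16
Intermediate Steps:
w = 11/2 (w = 6 - 1/2 = 6 - 1*½ = 6 - ½ = 11/2 ≈ 5.5000)
G(T, o) = -7 (G(T, o) = -1 - 1*6 = -1 - 6 = -7)
(-27 + 1/(1/(38 + G(w, 5)) + ((2 - 14) + 12)))² = (-27 + 1/(1/(38 - 7) + ((2 - 14) + 12)))² = (-27 + 1/(1/31 + (-12 + 12)))² = (-27 + 1/(1/31 + 0))² = (-27 + 1/(1/31))² = (-27 + 31)² = 4² = 16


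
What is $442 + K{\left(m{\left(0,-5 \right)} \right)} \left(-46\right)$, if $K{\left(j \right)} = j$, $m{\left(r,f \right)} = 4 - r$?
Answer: $258$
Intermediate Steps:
$442 + K{\left(m{\left(0,-5 \right)} \right)} \left(-46\right) = 442 + \left(4 - 0\right) \left(-46\right) = 442 + \left(4 + 0\right) \left(-46\right) = 442 + 4 \left(-46\right) = 442 - 184 = 258$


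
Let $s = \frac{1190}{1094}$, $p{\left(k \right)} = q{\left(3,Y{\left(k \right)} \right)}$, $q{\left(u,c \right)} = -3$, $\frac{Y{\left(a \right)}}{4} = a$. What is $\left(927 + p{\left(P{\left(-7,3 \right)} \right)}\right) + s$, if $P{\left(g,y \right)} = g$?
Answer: $\frac{506023}{547} \approx 925.09$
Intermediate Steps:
$Y{\left(a \right)} = 4 a$
$p{\left(k \right)} = -3$
$s = \frac{595}{547}$ ($s = 1190 \cdot \frac{1}{1094} = \frac{595}{547} \approx 1.0878$)
$\left(927 + p{\left(P{\left(-7,3 \right)} \right)}\right) + s = \left(927 - 3\right) + \frac{595}{547} = 924 + \frac{595}{547} = \frac{506023}{547}$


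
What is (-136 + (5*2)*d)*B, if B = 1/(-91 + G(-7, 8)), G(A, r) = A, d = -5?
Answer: 93/49 ≈ 1.8980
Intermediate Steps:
B = -1/98 (B = 1/(-91 - 7) = 1/(-98) = -1/98 ≈ -0.010204)
(-136 + (5*2)*d)*B = (-136 + (5*2)*(-5))*(-1/98) = (-136 + 10*(-5))*(-1/98) = (-136 - 50)*(-1/98) = -186*(-1/98) = 93/49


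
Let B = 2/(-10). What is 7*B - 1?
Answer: -12/5 ≈ -2.4000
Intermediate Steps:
B = -1/5 (B = 2*(-1/10) = -1/5 ≈ -0.20000)
7*B - 1 = 7*(-1/5) - 1 = -7/5 - 1 = -12/5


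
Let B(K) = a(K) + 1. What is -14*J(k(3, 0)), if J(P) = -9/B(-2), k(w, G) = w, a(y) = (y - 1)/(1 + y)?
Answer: 63/2 ≈ 31.500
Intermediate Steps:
a(y) = (-1 + y)/(1 + y)
B(K) = 1 + (-1 + K)/(1 + K) (B(K) = (-1 + K)/(1 + K) + 1 = 1 + (-1 + K)/(1 + K))
J(P) = -9/4 (J(P) = -9/(2*(-2)/(1 - 2)) = -9/(2*(-2)/(-1)) = -9/(2*(-2)*(-1)) = -9/4)
-14*J(k(3, 0)) = -14*(-9/4) = 63/2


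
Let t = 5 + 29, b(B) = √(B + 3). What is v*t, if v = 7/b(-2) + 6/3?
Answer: 306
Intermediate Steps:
b(B) = √(3 + B)
t = 34
v = 9 (v = 7/(√(3 - 2)) + 6/3 = 7/(√1) + 6*(⅓) = 7/1 + 2 = 7*1 + 2 = 7 + 2 = 9)
v*t = 9*34 = 306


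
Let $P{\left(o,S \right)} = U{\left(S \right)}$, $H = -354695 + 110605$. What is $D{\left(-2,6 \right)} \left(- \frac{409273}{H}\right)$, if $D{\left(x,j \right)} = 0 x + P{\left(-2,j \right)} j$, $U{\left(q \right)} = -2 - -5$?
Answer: $\frac{3683457}{122045} \approx 30.181$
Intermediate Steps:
$U{\left(q \right)} = 3$ ($U{\left(q \right)} = -2 + 5 = 3$)
$H = -244090$
$P{\left(o,S \right)} = 3$
$D{\left(x,j \right)} = 3 j$ ($D{\left(x,j \right)} = 0 x + 3 j = 0 + 3 j = 3 j$)
$D{\left(-2,6 \right)} \left(- \frac{409273}{H}\right) = 3 \cdot 6 \left(- \frac{409273}{-244090}\right) = 18 \left(\left(-409273\right) \left(- \frac{1}{244090}\right)\right) = 18 \cdot \frac{409273}{244090} = \frac{3683457}{122045}$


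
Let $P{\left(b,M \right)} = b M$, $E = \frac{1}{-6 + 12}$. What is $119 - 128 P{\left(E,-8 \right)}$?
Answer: $\frac{869}{3} \approx 289.67$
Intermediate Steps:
$E = \frac{1}{6} \approx 0.16667$
$P{\left(b,M \right)} = M b$
$119 - 128 P{\left(E,-8 \right)} = 119 - 128 \left(\left(-8\right) \frac{1}{6}\right) = 119 - - \frac{512}{3} = 119 + \frac{512}{3} = \frac{869}{3}$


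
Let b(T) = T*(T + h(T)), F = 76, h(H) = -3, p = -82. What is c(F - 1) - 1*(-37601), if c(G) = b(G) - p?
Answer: 43083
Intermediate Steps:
b(T) = T*(-3 + T) (b(T) = T*(T - 3) = T*(-3 + T))
c(G) = 82 + G*(-3 + G) (c(G) = G*(-3 + G) - 1*(-82) = G*(-3 + G) + 82 = 82 + G*(-3 + G))
c(F - 1) - 1*(-37601) = (82 + (76 - 1)*(-3 + (76 - 1))) - 1*(-37601) = (82 + 75*(-3 + 75)) + 37601 = (82 + 75*72) + 37601 = (82 + 5400) + 37601 = 5482 + 37601 = 43083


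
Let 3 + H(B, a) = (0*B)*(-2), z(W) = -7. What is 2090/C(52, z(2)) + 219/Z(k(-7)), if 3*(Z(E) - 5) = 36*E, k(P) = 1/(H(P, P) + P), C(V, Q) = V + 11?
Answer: 108695/1197 ≈ 90.806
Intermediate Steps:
H(B, a) = -3 (H(B, a) = -3 + (0*B)*(-2) = -3 + 0*(-2) = -3 + 0 = -3)
C(V, Q) = 11 + V
k(P) = 1/(-3 + P)
Z(E) = 5 + 12*E (Z(E) = 5 + (36*E)/3 = 5 + 12*E)
2090/C(52, z(2)) + 219/Z(k(-7)) = 2090/(11 + 52) + 219/(5 + 12/(-3 - 7)) = 2090/63 + 219/(5 + 12/(-10)) = 2090*(1/63) + 219/(5 + 12*(-1/10)) = 2090/63 + 219/(5 - 6/5) = 2090/63 + 219/(19/5) = 2090/63 + 219*(5/19) = 2090/63 + 1095/19 = 108695/1197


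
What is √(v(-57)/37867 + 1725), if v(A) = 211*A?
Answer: 2*√1712630739/1993 ≈ 41.529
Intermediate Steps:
√(v(-57)/37867 + 1725) = √((211*(-57))/37867 + 1725) = √(-12027*1/37867 + 1725) = √(-633/1993 + 1725) = √(3437292/1993) = 2*√1712630739/1993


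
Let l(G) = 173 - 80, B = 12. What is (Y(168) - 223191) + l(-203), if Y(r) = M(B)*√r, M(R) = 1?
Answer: -223098 + 2*√42 ≈ -2.2309e+5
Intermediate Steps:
l(G) = 93
Y(r) = √r (Y(r) = 1*√r = √r)
(Y(168) - 223191) + l(-203) = (√168 - 223191) + 93 = (2*√42 - 223191) + 93 = (-223191 + 2*√42) + 93 = -223098 + 2*√42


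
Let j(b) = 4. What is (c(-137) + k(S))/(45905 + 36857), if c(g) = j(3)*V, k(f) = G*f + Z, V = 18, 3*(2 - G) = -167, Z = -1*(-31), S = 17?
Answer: 1625/124143 ≈ 0.013090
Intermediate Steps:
Z = 31
G = 173/3 (G = 2 - 1/3*(-167) = 2 + 167/3 = 173/3 ≈ 57.667)
k(f) = 31 + 173*f/3 (k(f) = 173*f/3 + 31 = 31 + 173*f/3)
c(g) = 72 (c(g) = 4*18 = 72)
(c(-137) + k(S))/(45905 + 36857) = (72 + (31 + (173/3)*17))/(45905 + 36857) = (72 + (31 + 2941/3))/82762 = (72 + 3034/3)*(1/82762) = (3250/3)*(1/82762) = 1625/124143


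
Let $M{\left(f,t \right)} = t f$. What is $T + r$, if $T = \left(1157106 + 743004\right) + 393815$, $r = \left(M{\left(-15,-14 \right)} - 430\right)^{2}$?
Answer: $2342325$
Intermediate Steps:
$M{\left(f,t \right)} = f t$
$r = 48400$ ($r = \left(\left(-15\right) \left(-14\right) - 430\right)^{2} = \left(210 - 430\right)^{2} = \left(-220\right)^{2} = 48400$)
$T = 2293925$ ($T = 1900110 + 393815 = 2293925$)
$T + r = 2293925 + 48400 = 2342325$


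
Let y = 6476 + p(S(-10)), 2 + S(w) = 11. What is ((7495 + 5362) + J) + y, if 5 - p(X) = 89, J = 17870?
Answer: 37119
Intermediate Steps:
S(w) = 9 (S(w) = -2 + 11 = 9)
p(X) = -84 (p(X) = 5 - 1*89 = 5 - 89 = -84)
y = 6392 (y = 6476 - 84 = 6392)
((7495 + 5362) + J) + y = ((7495 + 5362) + 17870) + 6392 = (12857 + 17870) + 6392 = 30727 + 6392 = 37119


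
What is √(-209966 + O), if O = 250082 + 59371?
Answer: √99487 ≈ 315.42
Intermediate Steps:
O = 309453
√(-209966 + O) = √(-209966 + 309453) = √99487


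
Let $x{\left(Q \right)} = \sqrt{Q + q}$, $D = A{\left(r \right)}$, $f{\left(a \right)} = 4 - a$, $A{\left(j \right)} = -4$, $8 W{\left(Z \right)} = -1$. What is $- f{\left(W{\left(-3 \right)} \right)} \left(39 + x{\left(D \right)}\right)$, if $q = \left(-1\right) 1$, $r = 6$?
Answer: $- \frac{1287}{8} - \frac{33 i \sqrt{5}}{8} \approx -160.88 - 9.2238 i$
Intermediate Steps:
$q = -1$
$W{\left(Z \right)} = - \frac{1}{8}$ ($W{\left(Z \right)} = \frac{1}{8} \left(-1\right) = - \frac{1}{8}$)
$D = -4$
$x{\left(Q \right)} = \sqrt{-1 + Q}$ ($x{\left(Q \right)} = \sqrt{Q - 1} = \sqrt{-1 + Q}$)
$- f{\left(W{\left(-3 \right)} \right)} \left(39 + x{\left(D \right)}\right) = - (4 - - \frac{1}{8}) \left(39 + \sqrt{-1 - 4}\right) = - (4 + \frac{1}{8}) \left(39 + \sqrt{-5}\right) = \left(-1\right) \frac{33}{8} \left(39 + i \sqrt{5}\right) = - \frac{33 \left(39 + i \sqrt{5}\right)}{8} = - \frac{1287}{8} - \frac{33 i \sqrt{5}}{8}$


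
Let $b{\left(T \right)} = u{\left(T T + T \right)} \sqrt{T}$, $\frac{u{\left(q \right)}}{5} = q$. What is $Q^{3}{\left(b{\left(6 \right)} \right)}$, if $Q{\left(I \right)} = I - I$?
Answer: $0$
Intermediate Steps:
$u{\left(q \right)} = 5 q$
$b{\left(T \right)} = \sqrt{T} \left(5 T + 5 T^{2}\right)$ ($b{\left(T \right)} = 5 \left(T T + T\right) \sqrt{T} = 5 \left(T^{2} + T\right) \sqrt{T} = 5 \left(T + T^{2}\right) \sqrt{T} = \left(5 T + 5 T^{2}\right) \sqrt{T} = \sqrt{T} \left(5 T + 5 T^{2}\right)$)
$Q{\left(I \right)} = 0$
$Q^{3}{\left(b{\left(6 \right)} \right)} = 0^{3} = 0$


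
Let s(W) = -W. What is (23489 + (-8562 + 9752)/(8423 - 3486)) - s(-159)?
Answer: 115181400/4937 ≈ 23330.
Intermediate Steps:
(23489 + (-8562 + 9752)/(8423 - 3486)) - s(-159) = (23489 + (-8562 + 9752)/(8423 - 3486)) - (-1)*(-159) = (23489 + 1190/4937) - 1*159 = (23489 + 1190*(1/4937)) - 159 = (23489 + 1190/4937) - 159 = 115966383/4937 - 159 = 115181400/4937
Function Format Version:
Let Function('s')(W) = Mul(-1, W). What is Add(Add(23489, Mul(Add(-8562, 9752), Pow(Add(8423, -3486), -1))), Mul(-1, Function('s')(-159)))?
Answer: Rational(115181400, 4937) ≈ 23330.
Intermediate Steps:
Add(Add(23489, Mul(Add(-8562, 9752), Pow(Add(8423, -3486), -1))), Mul(-1, Function('s')(-159))) = Add(Add(23489, Mul(Add(-8562, 9752), Pow(Add(8423, -3486), -1))), Mul(-1, Mul(-1, -159))) = Add(Add(23489, Mul(1190, Pow(4937, -1))), Mul(-1, 159)) = Add(Add(23489, Mul(1190, Rational(1, 4937))), -159) = Add(Add(23489, Rational(1190, 4937)), -159) = Add(Rational(115966383, 4937), -159) = Rational(115181400, 4937)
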